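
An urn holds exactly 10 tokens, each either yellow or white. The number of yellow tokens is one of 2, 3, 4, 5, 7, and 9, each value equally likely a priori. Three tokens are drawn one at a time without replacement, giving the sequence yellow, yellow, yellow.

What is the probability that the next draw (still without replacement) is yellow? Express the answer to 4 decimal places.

0.7122

The likelihood of the observed sequence under each hypothesis: P(data | r = 2) = (2/10)(1/9)(0/8) = 0; P(data | r = 3) = (3/10)(2/9)(1/8) = 1/120; P(data | r = 4) = (4/10)(3/9)(2/8) = 1/30; P(data | r = 5) = (5/10)(4/9)(3/8) = 1/12; P(data | r = 7) = (7/10)(6/9)(5/8) = 7/24; P(data | r = 9) = (9/10)(8/9)(7/8) = 7/10.
Multiplying each by its prior: 1/6 · 0 = 0, 1/6 · 1/120 = 1/720, 1/6 · 1/30 = 1/180, 1/6 · 1/12 = 1/72, 1/6 · 7/24 = 7/144, 1/6 · 7/10 = 7/60; with total 67/360.
The posterior is then P(r = 2 | data) = 0, P(r = 3 | data) = 1/134, P(r = 4 | data) = 2/67, P(r = 5 | data) = 5/67, P(r = 7 | data) = 35/134, P(r = 9 | data) = 42/67.
Averaging over the posterior, P(yellow next | data) = (0)(1/134) + (1/7)(2/67) + (2/7)(5/67) + (4/7)(35/134) + (6/7)(42/67) = 334/469.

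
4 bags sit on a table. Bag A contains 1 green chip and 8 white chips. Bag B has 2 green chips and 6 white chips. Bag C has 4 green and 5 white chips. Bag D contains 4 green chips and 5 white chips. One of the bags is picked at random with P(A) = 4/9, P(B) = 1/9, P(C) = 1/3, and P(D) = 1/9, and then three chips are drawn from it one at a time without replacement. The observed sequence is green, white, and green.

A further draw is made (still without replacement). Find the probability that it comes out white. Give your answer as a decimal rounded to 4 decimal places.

Compute the likelihood of the observed sequence for each case: P(data | bag A) = (1/9)(8/8)(0/7) = 0; P(data | bag B) = (2/8)(6/7)(1/6) = 1/28; P(data | bag C) = (4/9)(5/8)(3/7) = 5/42; P(data | bag D) = (4/9)(5/8)(3/7) = 5/42.
The prior-weighted likelihoods are 4/9 · 0 = 0, 1/9 · 1/28 = 1/252, 1/3 · 5/42 = 5/126, 1/9 · 5/42 = 5/378; these sum to 43/756.
The posterior is then P(bag A | data) = 0, P(bag B | data) = 3/43, P(bag C | data) = 30/43, P(bag D | data) = 10/43.
Averaging over the posterior, P(white next | data) = (1)(3/43) + (2/3)(30/43) + (2/3)(10/43) = 89/129.

0.6899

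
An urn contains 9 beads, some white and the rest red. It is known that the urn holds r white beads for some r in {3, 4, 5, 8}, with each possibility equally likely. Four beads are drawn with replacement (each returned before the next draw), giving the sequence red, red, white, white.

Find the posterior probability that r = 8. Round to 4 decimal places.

0.0539

For each hypothesis, P(data | H) works out to: P(data | r = 3) = (6/9)(6/9)(3/9)(3/9) = 0.049383; P(data | r = 4) = (5/9)(5/9)(4/9)(4/9) = 0.060966; P(data | r = 5) = (4/9)(4/9)(5/9)(5/9) = 0.060966; P(data | r = 8) = (1/9)(1/9)(8/9)(8/9) = 0.0097546.
The prior-weighted likelihoods are 1/4 · 0.049383 = 0.012346, 1/4 · 0.060966 = 0.015242, 1/4 · 0.060966 = 0.015242, 1/4 · 0.0097546 = 0.0024387; these sum to 0.045267.
Hence P(r = 8 | data) = (0.0024387) / (0.045267) = 0.053872.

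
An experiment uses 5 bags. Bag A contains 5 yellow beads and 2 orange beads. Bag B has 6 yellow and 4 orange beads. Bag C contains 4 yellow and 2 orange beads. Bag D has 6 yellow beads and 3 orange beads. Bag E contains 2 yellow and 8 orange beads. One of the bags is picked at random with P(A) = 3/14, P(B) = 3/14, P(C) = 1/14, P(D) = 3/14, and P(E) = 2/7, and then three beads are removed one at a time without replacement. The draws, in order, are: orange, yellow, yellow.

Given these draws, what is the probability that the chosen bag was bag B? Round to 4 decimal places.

Compute the likelihood of the observed sequence for each case: P(data | bag A) = (2/7)(5/6)(4/5) = 0.19048; P(data | bag B) = (4/10)(6/9)(5/8) = 0.16667; P(data | bag C) = (2/6)(4/5)(3/4) = 0.2; P(data | bag D) = (3/9)(6/8)(5/7) = 0.17857; P(data | bag E) = (8/10)(2/9)(1/8) = 0.022222.
Multiplying each by its prior: 3/14 · 0.19048 = 0.040816, 3/14 · 0.16667 = 0.035714, 1/14 · 0.2 = 0.014286, 3/14 · 0.17857 = 0.038265, 2/7 · 0.022222 = 0.0063492; with total 0.13543.
So P(bag B | data) = (0.035714) / (0.13543) = 0.26371.

0.2637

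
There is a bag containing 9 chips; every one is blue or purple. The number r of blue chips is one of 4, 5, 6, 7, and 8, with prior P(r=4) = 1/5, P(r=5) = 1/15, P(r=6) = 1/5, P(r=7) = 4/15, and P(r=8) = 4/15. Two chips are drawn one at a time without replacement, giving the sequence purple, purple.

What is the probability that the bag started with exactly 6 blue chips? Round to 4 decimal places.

0.1837

Under each hypothesis, the probability of the observed sequence is: P(data | r = 4) = (5/9)(4/8) = 5/18; P(data | r = 5) = (4/9)(3/8) = 1/6; P(data | r = 6) = (3/9)(2/8) = 1/12; P(data | r = 7) = (2/9)(1/8) = 1/36; P(data | r = 8) = (1/9)(0/8) = 0.
Multiplying each by its prior: 1/5 · 5/18 = 1/18, 1/15 · 1/6 = 1/90, 1/5 · 1/12 = 1/60, 4/15 · 1/36 = 1/135, 4/15 · 0 = 0; summing to 49/540.
By Bayes' rule, P(r = 6 | data) = (1/60) / (49/540) = 9/49.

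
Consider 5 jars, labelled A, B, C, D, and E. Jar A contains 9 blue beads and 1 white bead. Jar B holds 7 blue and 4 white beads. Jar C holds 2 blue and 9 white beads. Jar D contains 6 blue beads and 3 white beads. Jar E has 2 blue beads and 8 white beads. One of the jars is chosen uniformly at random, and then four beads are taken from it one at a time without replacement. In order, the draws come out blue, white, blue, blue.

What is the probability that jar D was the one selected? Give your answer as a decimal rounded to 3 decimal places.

Compute the likelihood of the observed sequence for each case: P(data | jar A) = (9/10)(1/9)(8/8)(7/7) = 0.1; P(data | jar B) = (7/11)(4/10)(6/9)(5/8) = 0.10606; P(data | jar C) = (2/11)(9/10)(1/9)(0/8) = 0; P(data | jar D) = (6/9)(3/8)(5/7)(4/6) = 0.11905; P(data | jar E) = (2/10)(8/9)(1/8)(0/7) = 0.
Weighting by the prior gives 1/5 · 0.1 = 0.02, 1/5 · 0.10606 = 0.021212, 1/5 · 0 = 0, 1/5 · 0.11905 = 0.02381, 1/5 · 0 = 0; with total 0.065022.
By Bayes' rule, P(jar D | data) = (0.02381) / (0.065022) = 0.36618.

0.366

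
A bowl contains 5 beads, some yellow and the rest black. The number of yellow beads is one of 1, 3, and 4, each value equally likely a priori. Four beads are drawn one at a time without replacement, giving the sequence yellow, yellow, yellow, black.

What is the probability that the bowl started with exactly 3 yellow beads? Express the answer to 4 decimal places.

0.3333

For each hypothesis, P(data | H) works out to: P(data | r = 1) = (1/5)(0/4) = 0; P(data | r = 3) = (3/5)(2/4)(1/3)(2/2) = 1/10; P(data | r = 4) = (4/5)(3/4)(2/3)(1/2) = 1/5.
Multiplying each by its prior: 1/3 · 0 = 0, 1/3 · 1/10 = 1/30, 1/3 · 1/5 = 1/15; summing to 1/10.
Hence P(r = 3 | data) = (1/30) / (1/10) = 1/3.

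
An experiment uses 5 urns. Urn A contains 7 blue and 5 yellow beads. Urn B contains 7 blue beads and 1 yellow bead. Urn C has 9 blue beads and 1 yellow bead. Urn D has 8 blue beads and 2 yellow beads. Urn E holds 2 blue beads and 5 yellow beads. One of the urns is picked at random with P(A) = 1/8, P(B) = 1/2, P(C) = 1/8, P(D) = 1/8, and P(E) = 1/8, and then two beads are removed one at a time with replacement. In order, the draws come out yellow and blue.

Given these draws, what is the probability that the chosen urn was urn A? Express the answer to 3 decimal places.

0.214

The likelihood of the observed sequence under each hypothesis: P(data | urn A) = (5/12)(7/12) = 0.24306; P(data | urn B) = (1/8)(7/8) = 0.10938; P(data | urn C) = (1/10)(9/10) = 0.09; P(data | urn D) = (2/10)(8/10) = 0.16; P(data | urn E) = (5/7)(2/7) = 0.20408.
The prior-weighted likelihoods are 1/8 · 0.24306 = 0.030382, 1/2 · 0.10938 = 0.054688, 1/8 · 0.09 = 0.01125, 1/8 · 0.16 = 0.02, 1/8 · 0.20408 = 0.02551; these sum to 0.14183.
Therefore the posterior P(urn A | data) = (0.030382) / (0.14183) = 0.21421.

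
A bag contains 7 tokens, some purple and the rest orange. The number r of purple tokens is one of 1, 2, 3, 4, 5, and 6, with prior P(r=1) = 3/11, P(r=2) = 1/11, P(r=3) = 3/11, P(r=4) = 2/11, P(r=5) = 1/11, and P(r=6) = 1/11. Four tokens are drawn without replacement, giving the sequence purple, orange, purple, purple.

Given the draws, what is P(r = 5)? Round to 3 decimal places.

Compute the likelihood of the observed sequence for each case: P(data | r = 1) = (1/7)(6/6)(0/5) = 0; P(data | r = 2) = (2/7)(5/6)(1/5)(0/4) = 0; P(data | r = 3) = (3/7)(4/6)(2/5)(1/4) = 1/35; P(data | r = 4) = (4/7)(3/6)(3/5)(2/4) = 3/35; P(data | r = 5) = (5/7)(2/6)(4/5)(3/4) = 1/7; P(data | r = 6) = (6/7)(1/6)(5/5)(4/4) = 1/7.
The prior-weighted likelihoods are 3/11 · 0 = 0, 1/11 · 0 = 0, 3/11 · 1/35 = 3/385, 2/11 · 3/35 = 6/385, 1/11 · 1/7 = 1/77, 1/11 · 1/7 = 1/77; summing to 19/385.
Hence P(r = 5 | data) = (1/77) / (19/385) = 5/19.

0.263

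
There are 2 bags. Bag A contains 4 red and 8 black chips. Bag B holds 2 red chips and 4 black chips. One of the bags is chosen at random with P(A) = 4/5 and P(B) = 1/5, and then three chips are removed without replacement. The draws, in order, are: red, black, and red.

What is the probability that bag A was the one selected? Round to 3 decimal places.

Under each hypothesis, the probability of the observed sequence is: P(data | bag A) = (4/12)(8/11)(3/10) = 4/55; P(data | bag B) = (2/6)(4/5)(1/4) = 1/15.
Multiplying each by its prior: 4/5 · 4/55 = 16/275, 1/5 · 1/15 = 1/75; summing to 59/825.
Therefore the posterior P(bag A | data) = (16/275) / (59/825) = 48/59.

0.814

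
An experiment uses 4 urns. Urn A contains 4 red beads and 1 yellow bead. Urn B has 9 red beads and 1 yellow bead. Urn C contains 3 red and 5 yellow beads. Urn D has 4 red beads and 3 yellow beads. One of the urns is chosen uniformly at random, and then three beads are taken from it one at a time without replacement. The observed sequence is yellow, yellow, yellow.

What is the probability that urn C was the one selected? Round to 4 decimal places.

0.8621

Compute the likelihood of the observed sequence for each case: P(data | urn A) = (1/5)(0/4) = 0; P(data | urn B) = (1/10)(0/9) = 0; P(data | urn C) = (5/8)(4/7)(3/6) = 5/28; P(data | urn D) = (3/7)(2/6)(1/5) = 1/35.
Weighting by the prior gives 1/4 · 0 = 0, 1/4 · 0 = 0, 1/4 · 5/28 = 5/112, 1/4 · 1/35 = 1/140; summing to 29/560.
So P(urn C | data) = (5/112) / (29/560) = 25/29.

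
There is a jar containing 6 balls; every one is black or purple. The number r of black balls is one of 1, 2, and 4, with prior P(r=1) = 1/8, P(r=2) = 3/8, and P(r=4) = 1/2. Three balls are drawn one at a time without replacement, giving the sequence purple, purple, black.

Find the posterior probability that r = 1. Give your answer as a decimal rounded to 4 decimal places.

Compute the likelihood of the observed sequence for each case: P(data | r = 1) = (5/6)(4/5)(1/4) = 1/6; P(data | r = 2) = (4/6)(3/5)(2/4) = 1/5; P(data | r = 4) = (2/6)(1/5)(4/4) = 1/15.
Weighting by the prior gives 1/8 · 1/6 = 1/48, 3/8 · 1/5 = 3/40, 1/2 · 1/15 = 1/30; with total 31/240.
So P(r = 1 | data) = (1/48) / (31/240) = 5/31.

0.1613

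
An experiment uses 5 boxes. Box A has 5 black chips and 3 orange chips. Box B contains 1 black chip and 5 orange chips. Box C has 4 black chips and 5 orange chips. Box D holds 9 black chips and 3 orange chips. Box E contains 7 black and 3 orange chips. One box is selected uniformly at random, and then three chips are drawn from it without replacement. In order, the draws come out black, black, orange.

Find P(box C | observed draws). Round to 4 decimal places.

0.1871

Under each hypothesis, the probability of the observed sequence is: P(data | box A) = (5/8)(4/7)(3/6) = 0.17857; P(data | box B) = (1/6)(0/5) = 0; P(data | box C) = (4/9)(3/8)(5/7) = 0.11905; P(data | box D) = (9/12)(8/11)(3/10) = 0.16364; P(data | box E) = (7/10)(6/9)(3/8) = 0.175.
Multiplying each by its prior: 1/5 · 0.17857 = 0.035714, 1/5 · 0 = 0, 1/5 · 0.11905 = 0.02381, 1/5 · 0.16364 = 0.032727, 1/5 · 0.175 = 0.035; with total 0.12725.
By Bayes' rule, P(box C | data) = (0.02381) / (0.12725) = 0.18711.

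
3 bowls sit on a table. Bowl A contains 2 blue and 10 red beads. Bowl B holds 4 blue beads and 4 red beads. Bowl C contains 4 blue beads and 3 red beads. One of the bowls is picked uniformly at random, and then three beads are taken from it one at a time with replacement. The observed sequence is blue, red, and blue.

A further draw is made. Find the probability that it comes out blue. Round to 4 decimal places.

For each hypothesis, P(data | H) works out to: P(data | bowl A) = (2/12)(10/12)(2/12) = 0.023148; P(data | bowl B) = (4/8)(4/8)(4/8) = 0.125; P(data | bowl C) = (4/7)(3/7)(4/7) = 0.13994.
The prior-weighted likelihoods are 1/3 · 0.023148 = 0.007716, 1/3 · 0.125 = 0.041667, 1/3 · 0.13994 = 0.046647; summing to 0.09603.
Normalising, the posterior is P(bowl A | data) = 0.08035, P(bowl B | data) = 0.43389, P(bowl C | data) = 0.48576.
Averaging over the posterior, P(blue next | data) = (1/6)(0.08035) + (1/2)(0.43389) + (4/7)(0.48576) = 0.50791.

0.5079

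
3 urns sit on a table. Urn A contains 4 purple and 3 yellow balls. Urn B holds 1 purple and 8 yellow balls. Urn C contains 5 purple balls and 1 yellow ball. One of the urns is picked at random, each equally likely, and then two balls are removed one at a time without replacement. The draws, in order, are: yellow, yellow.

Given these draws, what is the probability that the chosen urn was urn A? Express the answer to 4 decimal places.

Compute the likelihood of the observed sequence for each case: P(data | urn A) = (3/7)(2/6) = 1/7; P(data | urn B) = (8/9)(7/8) = 7/9; P(data | urn C) = (1/6)(0/5) = 0.
Multiplying each by its prior: 1/3 · 1/7 = 1/21, 1/3 · 7/9 = 7/27, 1/3 · 0 = 0; summing to 58/189.
Therefore the posterior P(urn A | data) = (1/21) / (58/189) = 9/58.

0.1552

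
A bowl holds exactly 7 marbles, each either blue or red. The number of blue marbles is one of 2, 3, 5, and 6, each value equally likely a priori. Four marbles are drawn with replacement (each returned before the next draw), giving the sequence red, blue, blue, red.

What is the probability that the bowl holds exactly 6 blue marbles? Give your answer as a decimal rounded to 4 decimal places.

The likelihood of the observed sequence under each hypothesis: P(data | r = 2) = (5/7)(2/7)(2/7)(5/7) = 0.041649; P(data | r = 3) = (4/7)(3/7)(3/7)(4/7) = 0.059975; P(data | r = 5) = (2/7)(5/7)(5/7)(2/7) = 0.041649; P(data | r = 6) = (1/7)(6/7)(6/7)(1/7) = 0.014994.
Weighting by the prior gives 1/4 · 0.041649 = 0.010412, 1/4 · 0.059975 = 0.014994, 1/4 · 0.041649 = 0.010412, 1/4 · 0.014994 = 0.0037484; these sum to 0.039567.
Therefore the posterior P(r = 6 | data) = (0.0037484) / (0.039567) = 0.094737.

0.0947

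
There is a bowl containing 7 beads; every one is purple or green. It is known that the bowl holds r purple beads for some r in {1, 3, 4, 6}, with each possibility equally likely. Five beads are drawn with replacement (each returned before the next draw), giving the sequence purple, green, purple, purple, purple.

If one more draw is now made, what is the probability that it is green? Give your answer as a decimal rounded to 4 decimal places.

The likelihood of the observed sequence under each hypothesis: P(data | r = 1) = (1/7)(6/7)(1/7)(1/7)(1/7) = 0.00035699; P(data | r = 3) = (3/7)(4/7)(3/7)(3/7)(3/7) = 0.019278; P(data | r = 4) = (4/7)(3/7)(4/7)(4/7)(4/7) = 0.045695; P(data | r = 6) = (6/7)(1/7)(6/7)(6/7)(6/7) = 0.077111.
Multiplying each by its prior: 1/4 · 0.00035699 = 8.9249e-05, 1/4 · 0.019278 = 0.0048194, 1/4 · 0.045695 = 0.011424, 1/4 · 0.077111 = 0.019278; summing to 0.03561.
Normalising, the posterior is P(r = 1 | data) = 0.0025063, P(r = 3 | data) = 0.13534, P(r = 4 | data) = 0.3208, P(r = 6 | data) = 0.54135.
So P(green next | data) = Σ P(green next | H) P(H | data) = (6/7)(0.0025063) + (4/7)(0.13534) + (3/7)(0.3208) + (1/7)(0.54135) = 0.29431.

0.2943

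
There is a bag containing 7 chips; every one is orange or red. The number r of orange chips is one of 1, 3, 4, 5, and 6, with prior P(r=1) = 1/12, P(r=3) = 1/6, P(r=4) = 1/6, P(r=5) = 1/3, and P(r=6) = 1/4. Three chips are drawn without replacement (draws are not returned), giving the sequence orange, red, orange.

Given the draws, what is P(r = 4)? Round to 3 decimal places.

Compute the likelihood of the observed sequence for each case: P(data | r = 1) = (1/7)(6/6)(0/5) = 0; P(data | r = 3) = (3/7)(4/6)(2/5) = 4/35; P(data | r = 4) = (4/7)(3/6)(3/5) = 6/35; P(data | r = 5) = (5/7)(2/6)(4/5) = 4/21; P(data | r = 6) = (6/7)(1/6)(5/5) = 1/7.
The prior-weighted likelihoods are 1/12 · 0 = 0, 1/6 · 4/35 = 2/105, 1/6 · 6/35 = 1/35, 1/3 · 4/21 = 4/63, 1/4 · 1/7 = 1/28; summing to 37/252.
Hence P(r = 4 | data) = (1/35) / (37/252) = 36/185.

0.195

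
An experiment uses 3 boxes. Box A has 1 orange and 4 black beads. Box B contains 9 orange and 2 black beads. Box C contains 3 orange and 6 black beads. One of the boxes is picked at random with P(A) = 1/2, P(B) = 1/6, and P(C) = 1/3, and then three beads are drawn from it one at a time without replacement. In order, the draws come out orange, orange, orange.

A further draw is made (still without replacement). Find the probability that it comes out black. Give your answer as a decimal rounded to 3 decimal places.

The likelihood of the observed sequence under each hypothesis: P(data | box A) = (1/5)(0/4) = 0; P(data | box B) = (9/11)(8/10)(7/9) = 0.50909; P(data | box C) = (3/9)(2/8)(1/7) = 0.011905.
The prior-weighted likelihoods are 1/2 · 0 = 0, 1/6 · 0.50909 = 0.084848, 1/3 · 0.011905 = 0.0039683; these sum to 0.088817.
The posterior is then P(box A | data) = 0, P(box B | data) = 0.95532, P(box C | data) = 0.044679.
The predictive probability is P(black next | data) = (1/4)(0.95532) + (1)(0.044679) = 0.28351.

0.284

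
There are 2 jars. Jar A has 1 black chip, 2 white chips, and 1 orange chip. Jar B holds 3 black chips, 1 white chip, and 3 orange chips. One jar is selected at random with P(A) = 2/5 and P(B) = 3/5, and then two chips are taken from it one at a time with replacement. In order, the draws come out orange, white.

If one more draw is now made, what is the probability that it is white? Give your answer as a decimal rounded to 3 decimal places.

0.349

Under each hypothesis, the probability of the observed sequence is: P(data | jar A) = (1/4)(2/4) = 1/8; P(data | jar B) = (3/7)(1/7) = 3/49.
Multiplying each by its prior: 2/5 · 1/8 = 1/20, 3/5 · 3/49 = 9/245; with total 17/196.
Normalising, the posterior is P(jar A | data) = 49/85, P(jar B | data) = 36/85.
So P(white next | data) = Σ P(white next | H) P(H | data) = (1/2)(49/85) + (1/7)(36/85) = 83/238.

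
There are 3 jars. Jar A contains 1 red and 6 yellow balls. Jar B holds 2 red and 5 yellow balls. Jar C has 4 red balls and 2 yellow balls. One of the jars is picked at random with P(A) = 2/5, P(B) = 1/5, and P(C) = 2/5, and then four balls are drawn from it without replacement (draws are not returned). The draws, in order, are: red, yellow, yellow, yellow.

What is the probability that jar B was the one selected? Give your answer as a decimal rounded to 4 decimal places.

0.3333

The likelihood of the observed sequence under each hypothesis: P(data | jar A) = (1/7)(6/6)(5/5)(4/4) = 1/7; P(data | jar B) = (2/7)(5/6)(4/5)(3/4) = 1/7; P(data | jar C) = (4/6)(2/5)(1/4)(0/3) = 0.
Weighting by the prior gives 2/5 · 1/7 = 2/35, 1/5 · 1/7 = 1/35, 2/5 · 0 = 0; summing to 3/35.
Hence P(jar B | data) = (1/35) / (3/35) = 1/3.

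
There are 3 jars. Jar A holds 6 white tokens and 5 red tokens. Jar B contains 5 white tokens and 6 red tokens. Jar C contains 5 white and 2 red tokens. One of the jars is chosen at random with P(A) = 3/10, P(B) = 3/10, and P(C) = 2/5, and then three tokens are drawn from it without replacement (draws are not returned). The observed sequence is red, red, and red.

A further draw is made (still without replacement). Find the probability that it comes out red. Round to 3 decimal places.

0.333

Under each hypothesis, the probability of the observed sequence is: P(data | jar A) = (5/11)(4/10)(3/9) = 2/33; P(data | jar B) = (6/11)(5/10)(4/9) = 4/33; P(data | jar C) = (2/7)(1/6)(0/5) = 0.
Multiplying each by its prior: 3/10 · 2/33 = 1/55, 3/10 · 4/33 = 2/55, 2/5 · 0 = 0; with total 3/55.
The posterior is then P(jar A | data) = 1/3, P(jar B | data) = 2/3, P(jar C | data) = 0.
The predictive probability is P(red next | data) = (1/4)(1/3) + (3/8)(2/3) = 1/3.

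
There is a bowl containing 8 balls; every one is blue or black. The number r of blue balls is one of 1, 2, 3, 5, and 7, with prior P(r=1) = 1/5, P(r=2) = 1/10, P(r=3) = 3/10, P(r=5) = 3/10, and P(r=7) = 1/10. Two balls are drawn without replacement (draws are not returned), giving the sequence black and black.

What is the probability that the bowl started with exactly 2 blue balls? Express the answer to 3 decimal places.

For each hypothesis, P(data | H) works out to: P(data | r = 1) = (7/8)(6/7) = 3/4; P(data | r = 2) = (6/8)(5/7) = 15/28; P(data | r = 3) = (5/8)(4/7) = 5/14; P(data | r = 5) = (3/8)(2/7) = 3/28; P(data | r = 7) = (1/8)(0/7) = 0.
The prior-weighted likelihoods are 1/5 · 3/4 = 3/20, 1/10 · 15/28 = 3/56, 3/10 · 5/14 = 3/28, 3/10 · 3/28 = 9/280, 1/10 · 0 = 0; with total 12/35.
Hence P(r = 2 | data) = (3/56) / (12/35) = 5/32.

0.156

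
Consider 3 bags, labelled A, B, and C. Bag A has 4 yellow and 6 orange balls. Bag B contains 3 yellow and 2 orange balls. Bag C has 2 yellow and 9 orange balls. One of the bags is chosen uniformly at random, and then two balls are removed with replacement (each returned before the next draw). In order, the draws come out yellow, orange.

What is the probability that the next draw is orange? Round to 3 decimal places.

Under each hypothesis, the probability of the observed sequence is: P(data | bag A) = (4/10)(6/10) = 0.24; P(data | bag B) = (3/5)(2/5) = 0.24; P(data | bag C) = (2/11)(9/11) = 0.14876.
Weighting by the prior gives 1/3 · 0.24 = 0.08, 1/3 · 0.24 = 0.08, 1/3 · 0.14876 = 0.049587; these sum to 0.20959.
The posterior is then P(bag A | data) = 0.3817, P(bag B | data) = 0.3817, P(bag C | data) = 0.23659.
The predictive probability is P(orange next | data) = (3/5)(0.3817) + (2/5)(0.3817) + (9/11)(0.23659) = 0.57528.

0.575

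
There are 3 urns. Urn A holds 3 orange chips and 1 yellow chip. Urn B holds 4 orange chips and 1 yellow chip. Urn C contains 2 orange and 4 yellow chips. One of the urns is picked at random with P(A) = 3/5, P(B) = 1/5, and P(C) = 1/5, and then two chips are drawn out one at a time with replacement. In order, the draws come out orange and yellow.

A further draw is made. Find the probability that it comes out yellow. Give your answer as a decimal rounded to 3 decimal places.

The likelihood of the observed sequence under each hypothesis: P(data | urn A) = (3/4)(1/4) = 0.1875; P(data | urn B) = (4/5)(1/5) = 0.16; P(data | urn C) = (2/6)(4/6) = 0.22222.
Multiplying each by its prior: 3/5 · 0.1875 = 0.1125, 1/5 · 0.16 = 0.032, 1/5 · 0.22222 = 0.044444; summing to 0.18894.
Dividing through by the total gives posterior P(urn A | data) = 0.59541, P(urn B | data) = 0.16936, P(urn C | data) = 0.23522.
The predictive probability is P(yellow next | data) = (1/4)(0.59541) + (1/5)(0.16936) + (2/3)(0.23522) = 0.33954.

0.340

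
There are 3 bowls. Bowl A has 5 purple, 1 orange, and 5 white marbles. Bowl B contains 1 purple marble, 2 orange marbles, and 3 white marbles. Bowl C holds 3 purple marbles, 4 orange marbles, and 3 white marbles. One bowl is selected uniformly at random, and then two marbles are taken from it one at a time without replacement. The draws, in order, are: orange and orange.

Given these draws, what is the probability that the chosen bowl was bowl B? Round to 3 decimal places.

0.333

Under each hypothesis, the probability of the observed sequence is: P(data | bowl A) = (1/11)(0/10) = 0; P(data | bowl B) = (2/6)(1/5) = 1/15; P(data | bowl C) = (4/10)(3/9) = 2/15.
The prior-weighted likelihoods are 1/3 · 0 = 0, 1/3 · 1/15 = 1/45, 1/3 · 2/15 = 2/45; with total 1/15.
Hence P(bowl B | data) = (1/45) / (1/15) = 1/3.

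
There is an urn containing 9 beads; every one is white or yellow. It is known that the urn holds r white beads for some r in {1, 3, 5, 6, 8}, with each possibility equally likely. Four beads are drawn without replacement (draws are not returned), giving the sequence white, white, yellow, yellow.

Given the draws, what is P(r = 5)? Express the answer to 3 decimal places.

The likelihood of the observed sequence under each hypothesis: P(data | r = 1) = (1/9)(0/8) = 0; P(data | r = 3) = (3/9)(2/8)(6/7)(5/6) = 5/84; P(data | r = 5) = (5/9)(4/8)(4/7)(3/6) = 5/63; P(data | r = 6) = (6/9)(5/8)(3/7)(2/6) = 5/84; P(data | r = 8) = (8/9)(7/8)(1/7)(0/6) = 0.
The prior-weighted likelihoods are 1/5 · 0 = 0, 1/5 · 5/84 = 1/84, 1/5 · 5/63 = 1/63, 1/5 · 5/84 = 1/84, 1/5 · 0 = 0; these sum to 5/126.
Therefore the posterior P(r = 5 | data) = (1/63) / (5/126) = 2/5.

0.400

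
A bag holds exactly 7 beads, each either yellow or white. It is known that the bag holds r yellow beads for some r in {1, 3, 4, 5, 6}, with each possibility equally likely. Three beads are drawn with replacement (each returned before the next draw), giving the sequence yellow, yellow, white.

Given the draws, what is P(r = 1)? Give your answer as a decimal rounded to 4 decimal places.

0.0341

The likelihood of the observed sequence under each hypothesis: P(data | r = 1) = (1/7)(1/7)(6/7) = 0.017493; P(data | r = 3) = (3/7)(3/7)(4/7) = 0.10496; P(data | r = 4) = (4/7)(4/7)(3/7) = 0.13994; P(data | r = 5) = (5/7)(5/7)(2/7) = 0.14577; P(data | r = 6) = (6/7)(6/7)(1/7) = 0.10496.
Weighting by the prior gives 1/5 · 0.017493 = 0.0034985, 1/5 · 0.10496 = 0.020991, 1/5 · 0.13994 = 0.027988, 1/5 · 0.14577 = 0.029155, 1/5 · 0.10496 = 0.020991; these sum to 0.10262.
Hence P(r = 1 | data) = (0.0034985) / (0.10262) = 0.034091.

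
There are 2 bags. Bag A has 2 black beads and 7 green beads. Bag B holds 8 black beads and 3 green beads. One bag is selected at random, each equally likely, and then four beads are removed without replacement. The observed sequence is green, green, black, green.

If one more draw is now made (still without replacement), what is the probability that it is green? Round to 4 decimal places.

0.7666

For each hypothesis, P(data | H) works out to: P(data | bag A) = (7/9)(6/8)(2/7)(5/6) = 0.13889; P(data | bag B) = (3/11)(2/10)(8/9)(1/8) = 0.0060606.
Multiplying each by its prior: 1/2 · 0.13889 = 0.069444, 1/2 · 0.0060606 = 0.0030303; these sum to 0.072475.
The posterior is then P(bag A | data) = 0.95819, P(bag B | data) = 0.041812.
So P(green next | data) = Σ P(green next | H) P(H | data) = (4/5)(0.95819) + (0)(0.041812) = 0.76655.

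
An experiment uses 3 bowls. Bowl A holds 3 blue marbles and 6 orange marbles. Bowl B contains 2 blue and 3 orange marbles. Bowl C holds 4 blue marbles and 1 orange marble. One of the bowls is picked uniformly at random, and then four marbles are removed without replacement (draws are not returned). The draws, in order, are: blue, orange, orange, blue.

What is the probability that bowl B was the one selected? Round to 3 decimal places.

0.627

Compute the likelihood of the observed sequence for each case: P(data | bowl A) = (3/9)(6/8)(5/7)(2/6) = 0.059524; P(data | bowl B) = (2/5)(3/4)(2/3)(1/2) = 0.1; P(data | bowl C) = (4/5)(1/4)(0/3) = 0.
Weighting by the prior gives 1/3 · 0.059524 = 0.019841, 1/3 · 0.1 = 0.033333, 1/3 · 0 = 0; these sum to 0.053175.
So P(bowl B | data) = (0.033333) / (0.053175) = 0.62687.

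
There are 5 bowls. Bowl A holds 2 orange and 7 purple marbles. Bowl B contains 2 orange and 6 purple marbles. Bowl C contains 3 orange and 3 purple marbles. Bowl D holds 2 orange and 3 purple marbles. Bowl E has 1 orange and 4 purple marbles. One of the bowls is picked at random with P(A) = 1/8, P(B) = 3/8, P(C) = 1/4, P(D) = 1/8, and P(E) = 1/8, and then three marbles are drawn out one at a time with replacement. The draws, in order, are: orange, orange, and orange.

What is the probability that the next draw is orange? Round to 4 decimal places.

0.4380

Under each hypothesis, the probability of the observed sequence is: P(data | bowl A) = (2/9)(2/9)(2/9) = 0.010974; P(data | bowl B) = (2/8)(2/8)(2/8) = 0.015625; P(data | bowl C) = (3/6)(3/6)(3/6) = 0.125; P(data | bowl D) = (2/5)(2/5)(2/5) = 0.064; P(data | bowl E) = (1/5)(1/5)(1/5) = 0.008.
Weighting by the prior gives 1/8 · 0.010974 = 0.0013717, 3/8 · 0.015625 = 0.0058594, 1/4 · 0.125 = 0.03125, 1/8 · 0.064 = 0.008, 1/8 · 0.008 = 0.001; these sum to 0.047481.
Dividing through by the total gives posterior P(bowl A | data) = 0.02889, P(bowl B | data) = 0.1234, P(bowl C | data) = 0.65816, P(bowl D | data) = 0.16849, P(bowl E | data) = 0.021061.
The predictive probability is P(orange next | data) = (2/9)(0.02889) + (1/4)(0.1234) + (1/2)(0.65816) + (2/5)(0.16849) + (1/5)(0.021061) = 0.43796.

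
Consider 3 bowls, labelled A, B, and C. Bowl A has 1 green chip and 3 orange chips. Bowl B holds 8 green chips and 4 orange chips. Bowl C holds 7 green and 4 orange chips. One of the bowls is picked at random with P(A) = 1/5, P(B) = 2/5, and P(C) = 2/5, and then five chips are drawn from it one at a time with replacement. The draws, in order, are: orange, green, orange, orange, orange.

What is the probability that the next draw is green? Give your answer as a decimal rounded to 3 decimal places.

The likelihood of the observed sequence under each hypothesis: P(data | bowl A) = (3/4)(1/4)(3/4)(3/4)(3/4) = 0.079102; P(data | bowl B) = (4/12)(8/12)(4/12)(4/12)(4/12) = 0.0082305; P(data | bowl C) = (4/11)(7/11)(4/11)(4/11)(4/11) = 0.011127.
The prior-weighted likelihoods are 1/5 · 0.079102 = 0.01582, 2/5 · 0.0082305 = 0.0032922, 2/5 · 0.011127 = 0.0044508; with total 0.023563.
Dividing through by the total gives posterior P(bowl A | data) = 0.6714, P(bowl B | data) = 0.13972, P(bowl C | data) = 0.18889.
So P(green next | data) = Σ P(green next | H) P(H | data) = (1/4)(0.6714) + (2/3)(0.13972) + (7/11)(0.18889) = 0.38119.

0.381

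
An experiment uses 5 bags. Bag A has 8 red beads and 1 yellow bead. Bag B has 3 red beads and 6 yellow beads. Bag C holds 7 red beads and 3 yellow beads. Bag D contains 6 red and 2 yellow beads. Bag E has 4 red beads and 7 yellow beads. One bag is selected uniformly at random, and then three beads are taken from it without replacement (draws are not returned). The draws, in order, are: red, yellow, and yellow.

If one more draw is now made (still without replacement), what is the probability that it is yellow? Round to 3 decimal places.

The likelihood of the observed sequence under each hypothesis: P(data | bag A) = (8/9)(1/8)(0/7) = 0; P(data | bag B) = (3/9)(6/8)(5/7) = 0.17857; P(data | bag C) = (7/10)(3/9)(2/8) = 0.058333; P(data | bag D) = (6/8)(2/7)(1/6) = 0.035714; P(data | bag E) = (4/11)(7/10)(6/9) = 0.1697.
Multiplying each by its prior: 1/5 · 0 = 0, 1/5 · 0.17857 = 0.035714, 1/5 · 0.058333 = 0.011667, 1/5 · 0.035714 = 0.0071429, 1/5 · 0.1697 = 0.033939; summing to 0.088463.
The posterior is then P(bag A | data) = 0, P(bag B | data) = 0.40372, P(bag C | data) = 0.13188, P(bag D | data) = 0.080744, P(bag E | data) = 0.38366.
The predictive probability is P(yellow next | data) = (2/3)(0.40372) + (1/7)(0.13188) + (0)(0.080744) + (5/8)(0.38366) = 0.52777.

0.528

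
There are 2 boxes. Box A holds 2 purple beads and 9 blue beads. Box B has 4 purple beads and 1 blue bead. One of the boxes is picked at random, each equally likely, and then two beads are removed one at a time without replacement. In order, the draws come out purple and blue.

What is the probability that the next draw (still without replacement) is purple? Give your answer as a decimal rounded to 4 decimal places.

Compute the likelihood of the observed sequence for each case: P(data | box A) = (2/11)(9/10) = 9/55; P(data | box B) = (4/5)(1/4) = 1/5.
Weighting by the prior gives 1/2 · 9/55 = 9/110, 1/2 · 1/5 = 1/10; with total 2/11.
Dividing through by the total gives posterior P(box A | data) = 9/20, P(box B | data) = 11/20.
So P(purple next | data) = Σ P(purple next | H) P(H | data) = (1/9)(9/20) + (1)(11/20) = 3/5.

0.6000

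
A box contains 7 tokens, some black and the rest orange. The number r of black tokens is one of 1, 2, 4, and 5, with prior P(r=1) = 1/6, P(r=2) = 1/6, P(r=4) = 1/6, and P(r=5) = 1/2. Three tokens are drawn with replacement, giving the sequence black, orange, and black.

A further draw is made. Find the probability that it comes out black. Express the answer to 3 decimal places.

0.630

Under each hypothesis, the probability of the observed sequence is: P(data | r = 1) = (1/7)(6/7)(1/7) = 0.017493; P(data | r = 2) = (2/7)(5/7)(2/7) = 0.058309; P(data | r = 4) = (4/7)(3/7)(4/7) = 0.13994; P(data | r = 5) = (5/7)(2/7)(5/7) = 0.14577.
Weighting by the prior gives 1/6 · 0.017493 = 0.0029155, 1/6 · 0.058309 = 0.0097182, 1/6 · 0.13994 = 0.023324, 1/2 · 0.14577 = 0.072886; these sum to 0.10884.
Normalising, the posterior is P(r = 1 | data) = 0.026786, P(r = 2 | data) = 0.089286, P(r = 4 | data) = 0.21429, P(r = 5 | data) = 0.66964.
So P(black next | data) = Σ P(black next | H) P(H | data) = (1/7)(0.026786) + (2/7)(0.089286) + (4/7)(0.21429) + (5/7)(0.66964) = 0.6301.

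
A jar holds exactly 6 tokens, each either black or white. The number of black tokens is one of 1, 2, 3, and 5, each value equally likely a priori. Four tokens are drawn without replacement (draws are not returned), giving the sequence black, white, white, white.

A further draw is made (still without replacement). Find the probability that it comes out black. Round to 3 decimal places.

0.333

The likelihood of the observed sequence under each hypothesis: P(data | r = 1) = (1/6)(5/5)(4/4)(3/3) = 1/6; P(data | r = 2) = (2/6)(4/5)(3/4)(2/3) = 2/15; P(data | r = 3) = (3/6)(3/5)(2/4)(1/3) = 1/20; P(data | r = 5) = (5/6)(1/5)(0/4) = 0.
Weighting by the prior gives 1/4 · 1/6 = 1/24, 1/4 · 2/15 = 1/30, 1/4 · 1/20 = 1/80, 1/4 · 0 = 0; these sum to 7/80.
Normalising, the posterior is P(r = 1 | data) = 10/21, P(r = 2 | data) = 8/21, P(r = 3 | data) = 1/7, P(r = 5 | data) = 0.
Averaging over the posterior, P(black next | data) = (0)(10/21) + (1/2)(8/21) + (1)(1/7) = 1/3.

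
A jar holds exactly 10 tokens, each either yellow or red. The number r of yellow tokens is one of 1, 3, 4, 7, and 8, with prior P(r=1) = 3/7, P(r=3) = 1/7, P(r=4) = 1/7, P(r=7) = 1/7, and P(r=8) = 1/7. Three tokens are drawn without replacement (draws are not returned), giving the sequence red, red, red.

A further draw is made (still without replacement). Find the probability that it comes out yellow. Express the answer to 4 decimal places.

Under each hypothesis, the probability of the observed sequence is: P(data | r = 1) = (9/10)(8/9)(7/8) = 7/10; P(data | r = 3) = (7/10)(6/9)(5/8) = 7/24; P(data | r = 4) = (6/10)(5/9)(4/8) = 1/6; P(data | r = 7) = (3/10)(2/9)(1/8) = 1/120; P(data | r = 8) = (2/10)(1/9)(0/8) = 0.
The prior-weighted likelihoods are 3/7 · 7/10 = 3/10, 1/7 · 7/24 = 1/24, 1/7 · 1/6 = 1/42, 1/7 · 1/120 = 1/840, 1/7 · 0 = 0; summing to 11/30.
Dividing through by the total gives posterior P(r = 1 | data) = 9/11, P(r = 3 | data) = 5/44, P(r = 4 | data) = 5/77, P(r = 7 | data) = 1/308, P(r = 8 | data) = 0.
Averaging over the posterior, P(yellow next | data) = (1/7)(9/11) + (3/7)(5/44) + (4/7)(5/77) + (1)(1/308) = 111/539.

0.2059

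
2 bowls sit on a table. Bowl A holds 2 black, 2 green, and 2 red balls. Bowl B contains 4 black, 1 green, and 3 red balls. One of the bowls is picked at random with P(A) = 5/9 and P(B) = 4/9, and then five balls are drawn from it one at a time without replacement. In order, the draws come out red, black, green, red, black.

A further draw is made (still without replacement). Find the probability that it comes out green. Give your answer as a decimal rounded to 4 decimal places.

0.5645

The likelihood of the observed sequence under each hypothesis: P(data | bowl A) = (2/6)(2/5)(2/4)(1/3)(1/2) = 0.011111; P(data | bowl B) = (3/8)(4/7)(1/6)(2/5)(3/4) = 0.010714.
Multiplying each by its prior: 5/9 · 0.011111 = 0.0061728, 4/9 · 0.010714 = 0.0047619; with total 0.010935.
Normalising, the posterior is P(bowl A | data) = 0.56452, P(bowl B | data) = 0.43548.
Averaging over the posterior, P(green next | data) = (1)(0.56452) + (0)(0.43548) = 0.56452.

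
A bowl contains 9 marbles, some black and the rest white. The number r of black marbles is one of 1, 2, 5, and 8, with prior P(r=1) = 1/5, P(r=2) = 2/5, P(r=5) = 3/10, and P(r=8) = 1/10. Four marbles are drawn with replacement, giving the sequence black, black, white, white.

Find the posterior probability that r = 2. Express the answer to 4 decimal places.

0.3603

For each hypothesis, P(data | H) works out to: P(data | r = 1) = (1/9)(1/9)(8/9)(8/9) = 0.0097546; P(data | r = 2) = (2/9)(2/9)(7/9)(7/9) = 0.029873; P(data | r = 5) = (5/9)(5/9)(4/9)(4/9) = 0.060966; P(data | r = 8) = (8/9)(8/9)(1/9)(1/9) = 0.0097546.
Weighting by the prior gives 1/5 · 0.0097546 = 0.0019509, 2/5 · 0.029873 = 0.011949, 3/10 · 0.060966 = 0.01829, 1/10 · 0.0097546 = 0.00097546; summing to 0.033166.
By Bayes' rule, P(r = 2 | data) = (0.011949) / (0.033166) = 0.36029.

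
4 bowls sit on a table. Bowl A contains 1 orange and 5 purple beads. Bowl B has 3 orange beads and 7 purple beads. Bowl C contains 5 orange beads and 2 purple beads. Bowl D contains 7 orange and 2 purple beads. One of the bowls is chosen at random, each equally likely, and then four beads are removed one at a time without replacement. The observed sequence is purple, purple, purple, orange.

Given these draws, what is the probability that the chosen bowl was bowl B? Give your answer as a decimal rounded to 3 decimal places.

0.429

For each hypothesis, P(data | H) works out to: P(data | bowl A) = (5/6)(4/5)(3/4)(1/3) = 1/6; P(data | bowl B) = (7/10)(6/9)(5/8)(3/7) = 1/8; P(data | bowl C) = (2/7)(1/6)(0/5) = 0; P(data | bowl D) = (2/9)(1/8)(0/7) = 0.
Multiplying each by its prior: 1/4 · 1/6 = 1/24, 1/4 · 1/8 = 1/32, 1/4 · 0 = 0, 1/4 · 0 = 0; summing to 7/96.
So P(bowl B | data) = (1/32) / (7/96) = 3/7.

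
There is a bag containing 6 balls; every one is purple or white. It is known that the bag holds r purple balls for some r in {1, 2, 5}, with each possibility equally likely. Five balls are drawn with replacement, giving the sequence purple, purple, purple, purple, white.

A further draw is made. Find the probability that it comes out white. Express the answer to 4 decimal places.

0.2176

The likelihood of the observed sequence under each hypothesis: P(data | r = 1) = (1/6)(1/6)(1/6)(1/6)(5/6) = 0.000643; P(data | r = 2) = (2/6)(2/6)(2/6)(2/6)(4/6) = 0.0082305; P(data | r = 5) = (5/6)(5/6)(5/6)(5/6)(1/6) = 0.080376.
The prior-weighted likelihoods are 1/3 · 0.000643 = 0.00021433, 1/3 · 0.0082305 = 0.0027435, 1/3 · 0.080376 = 0.026792; with total 0.02975.
The posterior is then P(r = 1 | data) = 0.0072046, P(r = 2 | data) = 0.092219, P(r = 5 | data) = 0.90058.
The predictive probability is P(white next | data) = (5/6)(0.0072046) + (2/3)(0.092219) + (1/6)(0.90058) = 0.21758.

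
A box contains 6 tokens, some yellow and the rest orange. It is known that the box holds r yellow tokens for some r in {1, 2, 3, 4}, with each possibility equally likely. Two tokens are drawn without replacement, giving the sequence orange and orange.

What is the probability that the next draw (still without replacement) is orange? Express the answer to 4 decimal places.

0.5625

Compute the likelihood of the observed sequence for each case: P(data | r = 1) = (5/6)(4/5) = 2/3; P(data | r = 2) = (4/6)(3/5) = 2/5; P(data | r = 3) = (3/6)(2/5) = 1/5; P(data | r = 4) = (2/6)(1/5) = 1/15.
Weighting by the prior gives 1/4 · 2/3 = 1/6, 1/4 · 2/5 = 1/10, 1/4 · 1/5 = 1/20, 1/4 · 1/15 = 1/60; with total 1/3.
Normalising, the posterior is P(r = 1 | data) = 1/2, P(r = 2 | data) = 3/10, P(r = 3 | data) = 3/20, P(r = 4 | data) = 1/20.
So P(orange next | data) = Σ P(orange next | H) P(H | data) = (3/4)(1/2) + (1/2)(3/10) + (1/4)(3/20) + (0)(1/20) = 9/16.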